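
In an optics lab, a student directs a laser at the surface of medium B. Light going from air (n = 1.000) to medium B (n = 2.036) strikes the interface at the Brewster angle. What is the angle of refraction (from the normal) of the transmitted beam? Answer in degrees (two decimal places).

θ_B = arctan(n₂/n₁) = arctan(2.036/1.000) = 63.84°.
The refracted ray is perpendicular to the reflected ray, so θ_t = 90° − θ_B = 26.16°.

θ_t ≈ 26.16°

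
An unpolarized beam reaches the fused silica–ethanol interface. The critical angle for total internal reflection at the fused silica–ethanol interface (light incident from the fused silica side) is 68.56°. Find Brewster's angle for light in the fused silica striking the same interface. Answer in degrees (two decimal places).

sin θ_c = n₂/n₁, so n₂/n₁ = sin 68.56° = 0.9308.
Brewster: tan θ_B = n₂/n₁ = 0.9308.
θ_B = arctan(0.9308) = 42.95°.

θ_B ≈ 42.95°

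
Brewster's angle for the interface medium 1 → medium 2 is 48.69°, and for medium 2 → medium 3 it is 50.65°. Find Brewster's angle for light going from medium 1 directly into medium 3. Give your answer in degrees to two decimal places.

θ_B ≈ 54.22°

n₂/n₁ = tan 48.69° = 1.1379 and n₃/n₂ = tan 50.65° = 1.2196.
n₃/n₁ = 1.3877. Then tan θ_B(1→3) = n₃/n₁, so θ_B(1→3) = arctan(1.3877) = 54.22°.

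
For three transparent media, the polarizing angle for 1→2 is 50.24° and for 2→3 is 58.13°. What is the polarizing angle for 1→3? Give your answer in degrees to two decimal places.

n₂/n₁ = tan 50.24° = 1.2019 and n₃/n₂ = tan 58.13° = 1.6084.
n₃/n₁ = 1.9333. Then tan θ_B(1→3) = n₃/n₁, so θ_B(1→3) = arctan(1.9333) = 62.65°.

θ_B ≈ 62.65°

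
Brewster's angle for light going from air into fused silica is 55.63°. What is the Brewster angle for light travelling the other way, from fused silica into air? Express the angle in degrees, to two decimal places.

Reversing the direction swaps n₁ and n₂, so tan θ_B' = 1/tan θ_B and θ_B' = 90° − θ_B.
Hence θ_B' = 90° − 55.63° = 34.37°.

θ_B' ≈ 34.37°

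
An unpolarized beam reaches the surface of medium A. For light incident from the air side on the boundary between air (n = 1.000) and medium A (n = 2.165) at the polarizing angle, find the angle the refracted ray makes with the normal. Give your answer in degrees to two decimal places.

First find Brewster's angle: tan θ_B = 2.165/1.000 = 2.1650, giving θ_B = 65.21°.
At Brewster's angle the reflected and refracted rays are perpendicular, so θ_t = 90° − θ_B = 90° − 65.21° = 24.79°.

θ_t ≈ 24.79°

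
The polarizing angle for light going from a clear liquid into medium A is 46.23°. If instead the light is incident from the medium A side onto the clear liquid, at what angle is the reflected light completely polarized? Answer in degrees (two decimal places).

θ_B' ≈ 43.77°

The two Brewster angles are complementary: θ_B' = 90° − θ_B = 90° − 46.23° = 43.77°.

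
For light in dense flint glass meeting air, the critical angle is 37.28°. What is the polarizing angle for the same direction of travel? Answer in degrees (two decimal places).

n₂/n₁ = sin θ_c = sin 37.28° = 0.6057.
tan θ_B equals the same ratio, so θ_B = arctan(0.6057) = 31.20°.

θ_B ≈ 31.20°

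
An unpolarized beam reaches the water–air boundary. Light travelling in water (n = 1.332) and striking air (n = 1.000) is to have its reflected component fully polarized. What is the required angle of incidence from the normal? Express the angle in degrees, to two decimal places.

θ_B ≈ 36.90°

The reflected p-component vanishes when tan θ_B = n₂/n₁.
tan θ_B = n₂/n₁ = 1.000/1.332 = 0.7508.
So θ_B = arctan 0.7508 = 36.90°.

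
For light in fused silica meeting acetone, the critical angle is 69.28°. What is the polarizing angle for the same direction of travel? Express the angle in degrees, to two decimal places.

θ_B ≈ 43.09°

sin θ_c = n₂/n₁, so n₂/n₁ = sin 69.28° = 0.9353.
Brewster: tan θ_B = n₂/n₁ = 0.9353.
θ_B = arctan(0.9353) = 43.09°.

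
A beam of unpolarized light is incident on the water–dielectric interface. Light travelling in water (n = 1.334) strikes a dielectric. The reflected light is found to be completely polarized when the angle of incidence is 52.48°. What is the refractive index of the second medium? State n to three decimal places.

Brewster's law: tan θ_B = n₂/n₁ (light incident in water, refracted into a dielectric).
n₂ = n₁ tan θ_B = 1.334 × tan 52.48° = 1.737.

n ≈ 1.737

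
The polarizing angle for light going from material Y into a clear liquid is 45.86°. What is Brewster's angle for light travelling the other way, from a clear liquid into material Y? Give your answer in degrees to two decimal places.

The two Brewster angles are complementary: θ_B' = 90° − θ_B = 90° − 45.86° = 44.14°.

θ_B' ≈ 44.14°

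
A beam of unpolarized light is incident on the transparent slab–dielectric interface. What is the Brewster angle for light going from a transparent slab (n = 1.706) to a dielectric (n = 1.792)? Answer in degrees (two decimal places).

The reflected p-component vanishes when tan θ_B = n₂/n₁.
Brewster's condition: tan θ_B = n₂/n₁ = 1.792/1.706 = 1.0504.
θ_B = arctan(1.0504) = 46.41°.

θ_B ≈ 46.41°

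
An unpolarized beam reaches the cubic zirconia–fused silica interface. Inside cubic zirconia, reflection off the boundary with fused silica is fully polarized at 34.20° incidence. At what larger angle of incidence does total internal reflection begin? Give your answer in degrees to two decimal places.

tan θ_B = n₂/n₁ = tan 34.20° = 0.6796.
Total internal reflection: sin θ_c = n₂/n₁ = 0.6796.
θ_c = arcsin(0.6796) = 42.81°.

θ_c ≈ 42.81°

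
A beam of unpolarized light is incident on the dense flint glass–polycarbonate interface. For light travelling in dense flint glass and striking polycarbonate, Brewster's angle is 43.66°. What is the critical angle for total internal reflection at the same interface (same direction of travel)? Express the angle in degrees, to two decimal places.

θ_c ≈ 72.61°

From Brewster, n₂/n₁ = tan θ_B = tan 43.66° = 0.9543.
Then sin θ_c = n₂/n₁ = 0.9543, so θ_c = arcsin 0.9543 = 72.61°.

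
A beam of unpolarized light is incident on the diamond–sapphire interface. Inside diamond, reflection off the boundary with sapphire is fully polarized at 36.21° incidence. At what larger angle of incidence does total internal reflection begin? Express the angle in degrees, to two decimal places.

θ_c ≈ 47.07°

tan θ_B = n₂/n₁ = tan 36.21° = 0.7322.
Total internal reflection: sin θ_c = n₂/n₁ = 0.7322.
θ_c = arcsin(0.7322) = 47.07°.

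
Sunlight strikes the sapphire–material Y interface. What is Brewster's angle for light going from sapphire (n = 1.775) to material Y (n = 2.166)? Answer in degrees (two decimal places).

Here n₂/n₁ = 2.166/1.775 = 1.2203, and Brewster's law gives tan θ_B = n₂/n₁.
So θ_B = arctan 1.2203 = 50.67°.

θ_B ≈ 50.67°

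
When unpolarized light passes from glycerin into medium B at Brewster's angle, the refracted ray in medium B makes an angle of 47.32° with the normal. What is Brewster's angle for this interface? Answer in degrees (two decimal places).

Brewster's condition makes the reflected and refracted beams perpendicular: θ_B + θ_t = 90°.
So θ_B = 90° − θ_t = 90° − 47.32° = 42.68°.

θ_B ≈ 42.68°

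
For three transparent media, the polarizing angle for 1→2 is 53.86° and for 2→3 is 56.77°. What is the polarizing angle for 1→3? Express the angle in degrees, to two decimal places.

θ_B ≈ 64.43°

tan θ_B(1→2) = n₂/n₁ = tan 53.86° = 1.3693.
tan θ_B(2→3) = n₃/n₂ = tan 56.77° = 1.5264.
So n₃/n₁ = (n₂/n₁)(n₃/n₂) = 1.3693 × 1.5264 = 2.0902.
θ_B(1→3) = arctan(2.0902) = 64.43°.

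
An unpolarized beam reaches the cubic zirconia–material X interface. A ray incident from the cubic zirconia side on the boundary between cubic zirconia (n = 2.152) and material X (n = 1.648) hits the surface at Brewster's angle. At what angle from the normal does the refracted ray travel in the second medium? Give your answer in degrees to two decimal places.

tan θ_B = n₂/n₁ = 1.648/2.152 = 0.7658, so θ_B = 37.44°.
At Brewster's angle the reflected and refracted rays are perpendicular, so θ_t = 90° − θ_B = 90° − 37.44° = 52.56°.

θ_t ≈ 52.56°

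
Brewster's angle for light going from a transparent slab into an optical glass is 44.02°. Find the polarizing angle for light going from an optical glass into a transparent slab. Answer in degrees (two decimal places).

tan θ_B' = n₁/n₂ = 1/tan θ_B, so θ_B' = 90° − θ_B.
θ_B' = 90° − 44.02° = 45.98°.

θ_B' ≈ 45.98°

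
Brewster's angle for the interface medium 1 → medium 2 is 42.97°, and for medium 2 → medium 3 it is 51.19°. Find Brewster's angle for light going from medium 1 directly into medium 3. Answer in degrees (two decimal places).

θ_B ≈ 49.19°

n₂/n₁ = tan 42.97° = 0.9315 and n₃/n₂ = tan 51.19° = 1.2433.
Multiplying, n₃/n₁ = 0.9315 × 1.2433 = 1.1582, and θ_B(1→3) = arctan 1.1582 = 49.19°.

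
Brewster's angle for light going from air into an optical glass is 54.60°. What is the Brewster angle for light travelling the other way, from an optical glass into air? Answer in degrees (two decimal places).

θ_B' ≈ 35.40°

Reversing the direction swaps n₁ and n₂, so tan θ_B' = 1/tan θ_B and θ_B' = 90° − θ_B.
Hence θ_B' = 90° − 54.60° = 35.40°.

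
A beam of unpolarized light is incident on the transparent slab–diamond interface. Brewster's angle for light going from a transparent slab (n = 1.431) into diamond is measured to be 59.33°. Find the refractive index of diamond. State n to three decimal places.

Brewster's law: tan θ_B = n₂/n₁ (light incident in a transparent slab, refracted into diamond).
n₂ = n₁ tan θ_B = 1.431 × tan 59.33° = 2.413.

n ≈ 2.413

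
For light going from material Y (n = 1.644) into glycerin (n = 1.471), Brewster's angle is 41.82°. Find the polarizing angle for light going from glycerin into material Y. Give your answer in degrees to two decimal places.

θ_B' ≈ 48.18°

Reversing the direction swaps n₁ and n₂, so tan θ_B' = 1/tan θ_B and θ_B' = 90° − θ_B.
Hence θ_B' = 90° − 41.82° = 48.18°.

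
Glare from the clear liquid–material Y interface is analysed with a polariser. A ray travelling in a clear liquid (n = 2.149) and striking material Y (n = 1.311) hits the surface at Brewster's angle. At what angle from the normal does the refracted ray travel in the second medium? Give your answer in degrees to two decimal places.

θ_B = arctan(n₂/n₁) = arctan(1.311/2.149) = 31.39°.
The refracted ray is perpendicular to the reflected ray, so θ_t = 90° − θ_B = 58.61°.

θ_t ≈ 58.61°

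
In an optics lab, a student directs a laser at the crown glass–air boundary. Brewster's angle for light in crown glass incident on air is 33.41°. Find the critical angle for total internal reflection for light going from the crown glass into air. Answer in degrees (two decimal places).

n₂/n₁ = tan 33.41° = 0.6596; the critical angle satisfies sin θ_c = n₂/n₁.
θ_c = arcsin(0.6596) = 41.27°.

θ_c ≈ 41.27°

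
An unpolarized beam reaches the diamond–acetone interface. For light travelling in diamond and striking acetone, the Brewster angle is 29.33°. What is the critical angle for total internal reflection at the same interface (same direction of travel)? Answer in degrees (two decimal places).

n₂/n₁ = tan 29.33° = 0.5619; the critical angle satisfies sin θ_c = n₂/n₁.
θ_c = arcsin(0.5619) = 34.18°.

θ_c ≈ 34.18°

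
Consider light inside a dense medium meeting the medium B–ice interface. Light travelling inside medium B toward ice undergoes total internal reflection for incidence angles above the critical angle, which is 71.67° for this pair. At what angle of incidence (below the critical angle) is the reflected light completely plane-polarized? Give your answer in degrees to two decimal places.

θ_B ≈ 43.51°

n₂/n₁ = sin θ_c = sin 71.67° = 0.9493.
tan θ_B equals the same ratio, so θ_B = arctan(0.9493) = 43.51°.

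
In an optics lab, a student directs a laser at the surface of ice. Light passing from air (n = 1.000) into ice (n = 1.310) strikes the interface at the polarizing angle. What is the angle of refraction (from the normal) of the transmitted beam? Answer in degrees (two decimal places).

tan θ_B = n₂/n₁ = 1.310/1.000 = 1.3100, so θ_B = 52.64°.
Since θ_B + θ_t = 90° at Brewster incidence, θ_t = 90° − 52.64° = 37.36°.

θ_t ≈ 37.36°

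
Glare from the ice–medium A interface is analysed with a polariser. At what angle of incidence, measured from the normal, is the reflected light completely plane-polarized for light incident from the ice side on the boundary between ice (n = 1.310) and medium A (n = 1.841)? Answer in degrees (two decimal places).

The reflected p-component vanishes when tan θ_B = n₂/n₁.
tan θ_B = n₂/n₁ = 1.841/1.310 = 1.4053.
θ_B = arctan(1.4053) = 54.57°.

θ_B ≈ 54.57°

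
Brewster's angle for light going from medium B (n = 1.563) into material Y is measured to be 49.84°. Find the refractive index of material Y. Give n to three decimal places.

n ≈ 1.852

Brewster's law: tan θ_B = n₂/n₁ (light incident in medium B, refracted into material Y).
n₂ = n₁ tan θ_B = 1.563 × tan 49.84° = 1.852.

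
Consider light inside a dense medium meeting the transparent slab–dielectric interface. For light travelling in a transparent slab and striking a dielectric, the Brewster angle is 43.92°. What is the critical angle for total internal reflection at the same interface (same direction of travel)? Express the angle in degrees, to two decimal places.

θ_c ≈ 74.36°

tan θ_B = n₂/n₁ = tan 43.92° = 0.9630.
Total internal reflection: sin θ_c = n₂/n₁ = 0.9630.
θ_c = arcsin(0.9630) = 74.36°.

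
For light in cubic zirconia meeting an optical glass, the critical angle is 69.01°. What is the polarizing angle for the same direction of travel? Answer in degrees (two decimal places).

n₂/n₁ = sin θ_c = sin 69.01° = 0.9336.
tan θ_B equals the same ratio, so θ_B = arctan(0.9336) = 43.03°.

θ_B ≈ 43.03°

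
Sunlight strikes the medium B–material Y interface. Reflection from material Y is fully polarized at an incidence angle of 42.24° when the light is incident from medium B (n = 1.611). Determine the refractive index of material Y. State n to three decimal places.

n ≈ 1.463

At Brewster's angle, tan θ_B = n₂/n₁ with n₁ on the incident side (medium B) and n₂ on the transmitted side (material Y).
n₂ = n₁ tan θ_B = 1.611 × tan 42.24° = 1.463.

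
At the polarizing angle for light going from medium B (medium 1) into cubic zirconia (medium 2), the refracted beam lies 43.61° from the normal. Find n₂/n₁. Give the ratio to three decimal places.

θ_B + θ_t = 90°, so θ_B = 90° − 43.61° = 46.39°.
tan θ_B = n₂/n₁, so n₂/n₁ = tan 46.39° = 1.050.

n₂/n₁ ≈ 1.050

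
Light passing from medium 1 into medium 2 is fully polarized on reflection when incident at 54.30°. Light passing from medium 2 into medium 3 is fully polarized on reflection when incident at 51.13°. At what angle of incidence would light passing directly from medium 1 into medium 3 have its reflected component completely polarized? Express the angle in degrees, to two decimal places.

θ_B ≈ 59.92°

n₂/n₁ = tan 54.30° = 1.3916 and n₃/n₂ = tan 51.13° = 1.2406.
n₃/n₁ = 1.7265. Then tan θ_B(1→3) = n₃/n₁, so θ_B(1→3) = arctan(1.7265) = 59.92°.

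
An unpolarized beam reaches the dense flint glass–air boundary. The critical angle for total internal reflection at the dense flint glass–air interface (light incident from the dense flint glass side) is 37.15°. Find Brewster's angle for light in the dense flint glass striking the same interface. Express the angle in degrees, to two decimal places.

n₂/n₁ = sin θ_c = sin 37.15° = 0.6039.
tan θ_B equals the same ratio, so θ_B = arctan(0.6039) = 31.13°.

θ_B ≈ 31.13°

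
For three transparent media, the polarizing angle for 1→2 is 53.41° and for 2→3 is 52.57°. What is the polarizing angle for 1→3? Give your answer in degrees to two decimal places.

θ_B ≈ 60.39°

n₂/n₁ = tan 53.41° = 1.3470 and n₃/n₂ = tan 52.57° = 1.3065.
Multiplying, n₃/n₁ = 1.3470 × 1.3065 = 1.7599, and θ_B(1→3) = arctan 1.7599 = 60.39°.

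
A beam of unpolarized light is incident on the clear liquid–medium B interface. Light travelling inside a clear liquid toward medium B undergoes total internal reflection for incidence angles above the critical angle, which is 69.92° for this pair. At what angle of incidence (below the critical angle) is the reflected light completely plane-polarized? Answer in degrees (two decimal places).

θ_B ≈ 43.20°

n₂/n₁ = sin θ_c = sin 69.92° = 0.9392.
tan θ_B equals the same ratio, so θ_B = arctan(0.9392) = 43.20°.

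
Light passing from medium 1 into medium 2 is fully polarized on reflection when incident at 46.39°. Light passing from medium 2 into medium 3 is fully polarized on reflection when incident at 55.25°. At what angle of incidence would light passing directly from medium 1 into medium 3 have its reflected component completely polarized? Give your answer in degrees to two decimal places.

n₂/n₁ = tan 46.39° = 1.0497 and n₃/n₂ = tan 55.25° = 1.4415.
Multiplying, n₃/n₁ = 1.0497 × 1.4415 = 1.5132, and θ_B(1→3) = arctan 1.5132 = 56.54°.

θ_B ≈ 56.54°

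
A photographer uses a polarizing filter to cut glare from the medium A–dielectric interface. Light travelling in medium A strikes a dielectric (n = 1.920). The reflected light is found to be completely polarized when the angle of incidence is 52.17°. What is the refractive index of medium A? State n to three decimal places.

Brewster's law: tan θ_B = n₂/n₁ (light incident in medium A, refracted into a dielectric).
n₁ = n₂ / tan θ_B = 1.920 / tan 52.17° = 1.491.

n ≈ 1.491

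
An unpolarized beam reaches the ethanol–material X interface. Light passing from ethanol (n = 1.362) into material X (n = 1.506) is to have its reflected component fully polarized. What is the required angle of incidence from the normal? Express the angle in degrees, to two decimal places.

θ_B ≈ 47.87°

At Brewster's angle the reflected and refracted rays are perpendicular, which with Snell's law gives tan θ_B = n₂/n₁.
Here n₂/n₁ = 1.506/1.362 = 1.1057, and Brewster's law gives tan θ_B = n₂/n₁. Taking the arctangent, θ_B = 47.87°.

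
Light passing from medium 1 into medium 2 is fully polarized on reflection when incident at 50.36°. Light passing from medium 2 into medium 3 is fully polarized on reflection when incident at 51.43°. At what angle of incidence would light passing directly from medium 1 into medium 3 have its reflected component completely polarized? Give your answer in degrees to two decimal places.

θ_B ≈ 56.55°

n₂/n₁ = tan 50.36° = 1.2071 and n₃/n₂ = tan 51.43° = 1.2540.
Multiplying, n₃/n₁ = 1.2071 × 1.2540 = 1.5137, and θ_B(1→3) = arctan 1.5137 = 56.55°.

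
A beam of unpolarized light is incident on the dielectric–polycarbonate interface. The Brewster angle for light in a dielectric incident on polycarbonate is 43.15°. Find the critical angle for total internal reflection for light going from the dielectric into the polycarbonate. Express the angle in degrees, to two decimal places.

n₂/n₁ = tan 43.15° = 0.9374; the critical angle satisfies sin θ_c = n₂/n₁.
θ_c = arcsin(0.9374) = 69.62°.

θ_c ≈ 69.62°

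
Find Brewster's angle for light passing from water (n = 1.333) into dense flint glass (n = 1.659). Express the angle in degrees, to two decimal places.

At Brewster's angle the reflected and refracted rays are perpendicular, which with Snell's law gives tan θ_B = n₂/n₁.
Here n₂/n₁ = 1.659/1.333 = 1.2446, and Brewster's law gives tan θ_B = n₂/n₁.
So θ_B = arctan 1.2446 = 51.22°.

θ_B ≈ 51.22°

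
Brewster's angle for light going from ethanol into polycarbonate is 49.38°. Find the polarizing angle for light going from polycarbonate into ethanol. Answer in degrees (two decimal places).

The two Brewster angles are complementary: θ_B' = 90° − θ_B = 90° − 49.38° = 40.62°.

θ_B' ≈ 40.62°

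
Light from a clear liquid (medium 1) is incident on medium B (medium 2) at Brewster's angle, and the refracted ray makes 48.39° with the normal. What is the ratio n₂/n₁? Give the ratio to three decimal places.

At Brewster incidence θ_B = 90° − θ_t = 90° − 48.39° = 41.61°.
Then n₂/n₁ = tan θ_B = tan 41.61° = 0.888.

n₂/n₁ ≈ 0.888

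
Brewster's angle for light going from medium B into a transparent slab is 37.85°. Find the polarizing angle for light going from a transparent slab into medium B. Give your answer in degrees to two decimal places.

θ_B' ≈ 52.15°

tan θ_B' = n₁/n₂ = 1/tan θ_B, so θ_B' = 90° − θ_B.
θ_B' = 90° − 37.85° = 52.15°.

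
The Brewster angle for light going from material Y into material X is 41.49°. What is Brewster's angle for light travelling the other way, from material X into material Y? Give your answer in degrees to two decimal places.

The two Brewster angles are complementary: θ_B' = 90° − θ_B = 90° − 41.49° = 48.51°.

θ_B' ≈ 48.51°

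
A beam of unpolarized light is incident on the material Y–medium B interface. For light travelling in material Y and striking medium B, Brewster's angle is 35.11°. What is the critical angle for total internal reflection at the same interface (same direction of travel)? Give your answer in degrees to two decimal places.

From Brewster, n₂/n₁ = tan θ_B = tan 35.11° = 0.7031.
Then sin θ_c = n₂/n₁ = 0.7031, so θ_c = arcsin 0.7031 = 44.67°.

θ_c ≈ 44.67°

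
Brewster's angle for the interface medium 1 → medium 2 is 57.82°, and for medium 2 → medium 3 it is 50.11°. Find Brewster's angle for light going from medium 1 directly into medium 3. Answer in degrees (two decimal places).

θ_B ≈ 62.26°

n₂/n₁ = tan 57.82° = 1.5892 and n₃/n₂ = tan 50.11° = 1.1964.
n₃/n₁ = 1.9013. Then tan θ_B(1→3) = n₃/n₁, so θ_B(1→3) = arctan(1.9013) = 62.26°.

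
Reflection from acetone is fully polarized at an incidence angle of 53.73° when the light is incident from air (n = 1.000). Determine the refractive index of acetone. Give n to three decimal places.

At the polarizing angle, tan θ_B = n₂/n₁ with n₁ on the incident side (air) and n₂ on the transmitted side (acetone).
n₂ = n₁ tan θ_B = 1.000 × tan 53.73° = 1.363.

n ≈ 1.363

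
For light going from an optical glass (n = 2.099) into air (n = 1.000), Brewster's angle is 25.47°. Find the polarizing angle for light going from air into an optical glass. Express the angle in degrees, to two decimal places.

θ_B' ≈ 64.53°

tan θ_B' = n₁/n₂ = 1/tan θ_B, so θ_B' = 90° − θ_B.
θ_B' = 90° − 25.47° = 64.53°.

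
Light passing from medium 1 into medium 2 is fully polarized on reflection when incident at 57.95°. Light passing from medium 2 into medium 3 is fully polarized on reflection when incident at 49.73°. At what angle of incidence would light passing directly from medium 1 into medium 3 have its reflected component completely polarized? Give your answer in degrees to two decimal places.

n₂/n₁ = tan 57.95° = 1.5972 and n₃/n₂ = tan 49.73° = 1.1804.
So n₃/n₁ = (n₂/n₁)(n₃/n₂) = 1.5972 × 1.1804 = 1.8854.
θ_B(1→3) = arctan(1.8854) = 62.06°.

θ_B ≈ 62.06°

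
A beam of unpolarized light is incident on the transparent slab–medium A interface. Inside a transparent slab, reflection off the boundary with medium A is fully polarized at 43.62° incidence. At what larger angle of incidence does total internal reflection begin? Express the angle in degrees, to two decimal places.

θ_c ≈ 72.36°

tan θ_B = n₂/n₁ = tan 43.62° = 0.9530.
Total internal reflection: sin θ_c = n₂/n₁ = 0.9530.
θ_c = arcsin(0.9530) = 72.36°.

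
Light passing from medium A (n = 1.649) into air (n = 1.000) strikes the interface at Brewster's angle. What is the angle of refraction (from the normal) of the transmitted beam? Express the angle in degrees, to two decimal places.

θ_t ≈ 58.77°

tan θ_B = n₂/n₁ = 1.000/1.649 = 0.6064, so θ_B = 31.23°.
Since θ_B + θ_t = 90° at Brewster incidence, θ_t = 90° − 31.23° = 58.77°.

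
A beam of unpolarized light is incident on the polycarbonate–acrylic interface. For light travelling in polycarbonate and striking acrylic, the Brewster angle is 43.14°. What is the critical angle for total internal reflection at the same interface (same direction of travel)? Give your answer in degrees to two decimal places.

θ_c ≈ 69.57°

n₂/n₁ = tan 43.14° = 0.9371; the critical angle satisfies sin θ_c = n₂/n₁.
θ_c = arcsin(0.9371) = 69.57°.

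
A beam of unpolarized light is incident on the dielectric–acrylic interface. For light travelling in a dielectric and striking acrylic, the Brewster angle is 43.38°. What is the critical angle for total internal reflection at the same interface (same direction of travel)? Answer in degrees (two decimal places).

θ_c ≈ 70.91°

tan θ_B = n₂/n₁ = tan 43.38° = 0.9450.
Total internal reflection: sin θ_c = n₂/n₁ = 0.9450.
θ_c = arcsin(0.9450) = 70.91°.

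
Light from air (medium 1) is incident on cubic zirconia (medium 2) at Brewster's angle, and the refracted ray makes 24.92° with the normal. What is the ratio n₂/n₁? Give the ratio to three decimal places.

n₂/n₁ ≈ 2.152

θ_B + θ_t = 90°, so θ_B = 90° − 24.92° = 65.08°.
tan θ_B = n₂/n₁, so n₂/n₁ = tan 65.08° = 2.152.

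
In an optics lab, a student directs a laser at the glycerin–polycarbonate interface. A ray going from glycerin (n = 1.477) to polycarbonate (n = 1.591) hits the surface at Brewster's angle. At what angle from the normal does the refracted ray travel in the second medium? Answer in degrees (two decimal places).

θ_t ≈ 42.87°

θ_B = arctan(n₂/n₁) = arctan(1.591/1.477) = 47.13°.
Since θ_B + θ_t = 90° at Brewster incidence, θ_t = 90° − 47.13° = 42.87°.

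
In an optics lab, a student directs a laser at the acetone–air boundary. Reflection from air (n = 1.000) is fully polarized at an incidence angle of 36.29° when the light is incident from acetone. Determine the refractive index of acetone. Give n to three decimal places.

Brewster's law: tan θ_B = n₂/n₁ (light incident in acetone, refracted into air).
n₁ = n₂ / tan θ_B = 1.000 / tan 36.29° = 1.362.

n ≈ 1.362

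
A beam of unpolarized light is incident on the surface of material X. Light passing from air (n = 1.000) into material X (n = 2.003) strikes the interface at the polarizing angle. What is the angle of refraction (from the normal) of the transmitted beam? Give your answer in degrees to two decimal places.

tan θ_B = n₂/n₁ = 2.003/1.000 = 2.0030, so θ_B = 63.47°.
The refracted ray is perpendicular to the reflected ray, so θ_t = 90° − θ_B = 26.53°.

θ_t ≈ 26.53°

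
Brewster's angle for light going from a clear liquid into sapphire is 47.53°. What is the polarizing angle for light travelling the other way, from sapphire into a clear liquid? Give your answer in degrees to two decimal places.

θ_B' ≈ 42.47°

Reversing the direction swaps n₁ and n₂, so tan θ_B' = 1/tan θ_B and θ_B' = 90° − θ_B.
Hence θ_B' = 90° − 47.53° = 42.47°.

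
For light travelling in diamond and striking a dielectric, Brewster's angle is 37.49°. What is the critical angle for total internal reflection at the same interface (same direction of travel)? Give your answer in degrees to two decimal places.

θ_c ≈ 50.09°

tan θ_B = n₂/n₁ = tan 37.49° = 0.7670.
Total internal reflection: sin θ_c = n₂/n₁ = 0.7670.
θ_c = arcsin(0.7670) = 50.09°.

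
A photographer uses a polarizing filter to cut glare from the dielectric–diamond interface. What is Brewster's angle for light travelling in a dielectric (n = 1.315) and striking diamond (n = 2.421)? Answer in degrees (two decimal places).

Here n₂/n₁ = 2.421/1.315 = 1.8411, and Brewster's law gives tan θ_B = n₂/n₁.
θ_B = arctan(1.8411) = 61.49°.

θ_B ≈ 61.49°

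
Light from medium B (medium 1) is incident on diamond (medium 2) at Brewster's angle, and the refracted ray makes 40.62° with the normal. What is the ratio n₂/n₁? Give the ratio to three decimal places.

At Brewster incidence θ_B = 90° − θ_t = 90° − 40.62° = 49.38°.
Then n₂/n₁ = tan θ_B = tan 49.38° = 1.166.

n₂/n₁ ≈ 1.166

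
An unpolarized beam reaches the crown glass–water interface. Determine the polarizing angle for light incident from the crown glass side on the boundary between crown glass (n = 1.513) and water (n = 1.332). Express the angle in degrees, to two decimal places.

θ_B ≈ 41.36°

The reflected p-component vanishes when tan θ_B = n₂/n₁.
Here n₂/n₁ = 1.332/1.513 = 0.8804, and Brewster's law gives tan θ_B = n₂/n₁.
So θ_B = arctan 0.8804 = 41.36°.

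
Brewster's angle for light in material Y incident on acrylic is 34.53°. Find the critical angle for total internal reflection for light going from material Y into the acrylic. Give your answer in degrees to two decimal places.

θ_c ≈ 43.48°

From Brewster, n₂/n₁ = tan θ_B = tan 34.53° = 0.6881.
Then sin θ_c = n₂/n₁ = 0.6881, so θ_c = arcsin 0.6881 = 43.48°.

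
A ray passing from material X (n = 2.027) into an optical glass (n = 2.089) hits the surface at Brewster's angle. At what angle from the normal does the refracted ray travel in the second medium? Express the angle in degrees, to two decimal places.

θ_B = arctan(n₂/n₁) = arctan(2.089/2.027) = 45.86°.
The refracted ray is perpendicular to the reflected ray, so θ_t = 90° − θ_B = 44.14°.

θ_t ≈ 44.14°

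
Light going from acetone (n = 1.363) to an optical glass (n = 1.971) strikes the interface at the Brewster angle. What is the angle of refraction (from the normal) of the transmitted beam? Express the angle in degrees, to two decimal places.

θ_t ≈ 34.66°

tan θ_B = n₂/n₁ = 1.971/1.363 = 1.4461, so θ_B = 55.34°.
At Brewster's angle the reflected and refracted rays are perpendicular, so θ_t = 90° − θ_B = 90° − 55.34° = 34.66°.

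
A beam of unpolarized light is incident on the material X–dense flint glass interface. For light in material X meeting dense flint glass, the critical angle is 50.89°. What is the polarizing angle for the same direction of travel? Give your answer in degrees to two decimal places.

θ_B ≈ 37.81°

sin θ_c = n₂/n₁, so n₂/n₁ = sin 50.89° = 0.7759.
Brewster: tan θ_B = n₂/n₁ = 0.7759.
θ_B = arctan(0.7759) = 37.81°.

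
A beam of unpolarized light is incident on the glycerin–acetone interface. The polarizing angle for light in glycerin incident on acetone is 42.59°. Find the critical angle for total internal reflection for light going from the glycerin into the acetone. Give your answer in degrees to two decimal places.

θ_c ≈ 66.81°

tan θ_B = n₂/n₁ = tan 42.59° = 0.9192.
Total internal reflection: sin θ_c = n₂/n₁ = 0.9192.
θ_c = arcsin(0.9192) = 66.81°.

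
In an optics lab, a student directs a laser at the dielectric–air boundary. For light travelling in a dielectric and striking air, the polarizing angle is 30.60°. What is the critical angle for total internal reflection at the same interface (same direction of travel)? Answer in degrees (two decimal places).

θ_c ≈ 36.26°

tan θ_B = n₂/n₁ = tan 30.60° = 0.5914.
Total internal reflection: sin θ_c = n₂/n₁ = 0.5914.
θ_c = arcsin(0.5914) = 36.26°.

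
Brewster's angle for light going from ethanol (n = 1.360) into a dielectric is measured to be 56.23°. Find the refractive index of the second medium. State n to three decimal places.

n ≈ 2.034

Full polarization of the reflected beam means tan θ_B = n₂/n₁, where n₁ is the incident medium (ethanol).
n₂ = n₁ tan θ_B = 1.360 × tan 56.23° = 2.034.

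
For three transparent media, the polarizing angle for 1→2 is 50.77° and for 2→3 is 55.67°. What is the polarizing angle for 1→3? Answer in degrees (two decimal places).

tan θ_B(1→2) = n₂/n₁ = tan 50.77° = 1.2248.
tan θ_B(2→3) = n₃/n₂ = tan 55.67° = 1.4643.
n₃/n₁ = 1.7935. Then tan θ_B(1→3) = n₃/n₁, so θ_B(1→3) = arctan(1.7935) = 60.86°.

θ_B ≈ 60.86°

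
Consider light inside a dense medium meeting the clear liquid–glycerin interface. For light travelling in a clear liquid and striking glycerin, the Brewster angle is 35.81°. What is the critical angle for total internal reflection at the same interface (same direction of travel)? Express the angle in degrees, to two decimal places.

θ_c ≈ 46.18°

From Brewster, n₂/n₁ = tan θ_B = tan 35.81° = 0.7215.
Then sin θ_c = n₂/n₁ = 0.7215, so θ_c = arcsin 0.7215 = 46.18°.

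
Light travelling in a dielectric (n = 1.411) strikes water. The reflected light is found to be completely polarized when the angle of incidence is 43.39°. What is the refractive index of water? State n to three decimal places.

Full polarization of the reflected beam means tan θ_B = n₂/n₁, where n₁ is the incident medium (a dielectric).
n₂ = n₁ tan θ_B = 1.411 × tan 43.39° = 1.334.

n ≈ 1.334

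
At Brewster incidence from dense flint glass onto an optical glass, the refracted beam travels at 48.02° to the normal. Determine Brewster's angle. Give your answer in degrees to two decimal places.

At Brewster's angle the reflected and refracted rays are perpendicular, so θ_B + θ_t = 90°.
θ_B = 90° − 48.02° = 41.98°.

θ_B ≈ 41.98°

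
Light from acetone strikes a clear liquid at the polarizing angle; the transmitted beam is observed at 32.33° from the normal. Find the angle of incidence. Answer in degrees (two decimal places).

θ_B ≈ 57.67°

Brewster's condition makes the reflected and refracted beams perpendicular: θ_B + θ_t = 90°.
θ_B = 90° − 32.33° = 57.67°.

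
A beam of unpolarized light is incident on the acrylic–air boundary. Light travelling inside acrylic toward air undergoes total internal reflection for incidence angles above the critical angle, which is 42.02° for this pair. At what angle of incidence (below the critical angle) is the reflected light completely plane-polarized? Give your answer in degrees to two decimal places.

θ_B ≈ 33.80°

At the critical angle sin θ_c = n₂/n₁, giving n₂/n₁ = sin 42.02° = 0.6694.
Then tan θ_B = n₂/n₁ = 0.6694, so θ_B = arctan 0.6694 = 33.80°.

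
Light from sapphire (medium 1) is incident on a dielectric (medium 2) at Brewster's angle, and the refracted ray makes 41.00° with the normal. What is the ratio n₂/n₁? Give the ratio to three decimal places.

n₂/n₁ ≈ 1.150

At Brewster incidence θ_B = 90° − θ_t = 90° − 41.00° = 49.00°.
tan θ_B = n₂/n₁, so n₂/n₁ = tan 49.00° = 1.150.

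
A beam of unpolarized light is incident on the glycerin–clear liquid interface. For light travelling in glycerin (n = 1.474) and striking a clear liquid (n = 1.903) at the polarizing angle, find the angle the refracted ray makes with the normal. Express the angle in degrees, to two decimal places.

θ_B = arctan(n₂/n₁) = arctan(1.903/1.474) = 52.24°.
At Brewster's angle the reflected and refracted rays are perpendicular, so θ_t = 90° − θ_B = 90° − 52.24° = 37.76°.

θ_t ≈ 37.76°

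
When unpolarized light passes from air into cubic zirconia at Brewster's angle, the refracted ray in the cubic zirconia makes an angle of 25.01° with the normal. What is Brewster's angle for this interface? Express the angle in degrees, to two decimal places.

θ_B ≈ 64.99°

Brewster's condition makes the reflected and refracted beams perpendicular: θ_B + θ_t = 90°.
So θ_B = 90° − θ_t = 90° − 25.01° = 64.99°.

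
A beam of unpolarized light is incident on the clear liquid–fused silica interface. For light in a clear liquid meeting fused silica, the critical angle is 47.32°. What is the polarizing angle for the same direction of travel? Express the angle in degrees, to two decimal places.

sin θ_c = n₂/n₁, so n₂/n₁ = sin 47.32° = 0.7352.
Brewster: tan θ_B = n₂/n₁ = 0.7352.
θ_B = arctan(0.7352) = 36.32°.

θ_B ≈ 36.32°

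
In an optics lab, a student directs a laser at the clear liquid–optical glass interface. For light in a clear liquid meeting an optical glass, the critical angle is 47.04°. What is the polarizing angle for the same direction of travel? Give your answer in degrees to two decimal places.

sin θ_c = n₂/n₁, so n₂/n₁ = sin 47.04° = 0.7318.
Brewster: tan θ_B = n₂/n₁ = 0.7318.
θ_B = arctan(0.7318) = 36.20°.

θ_B ≈ 36.20°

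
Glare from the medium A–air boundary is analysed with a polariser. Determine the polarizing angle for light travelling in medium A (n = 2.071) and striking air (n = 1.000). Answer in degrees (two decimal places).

θ_B ≈ 25.77°

The reflected p-component vanishes when tan θ_B = n₂/n₁.
Here n₂/n₁ = 1.000/2.071 = 0.4829, and Brewster's law gives tan θ_B = n₂/n₁.
So θ_B = arctan 0.4829 = 25.77°.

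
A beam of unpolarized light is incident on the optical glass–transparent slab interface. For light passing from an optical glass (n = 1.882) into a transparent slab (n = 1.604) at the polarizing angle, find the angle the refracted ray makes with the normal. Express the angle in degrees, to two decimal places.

θ_B = arctan(n₂/n₁) = arctan(1.604/1.882) = 40.44°.
At Brewster's angle the reflected and refracted rays are perpendicular, so θ_t = 90° − θ_B = 90° − 40.44° = 49.56°.

θ_t ≈ 49.56°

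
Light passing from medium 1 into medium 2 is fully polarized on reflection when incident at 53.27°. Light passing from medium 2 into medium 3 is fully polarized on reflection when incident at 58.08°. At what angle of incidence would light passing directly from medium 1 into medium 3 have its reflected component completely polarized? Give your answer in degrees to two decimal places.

θ_B ≈ 65.07°

n₂/n₁ = tan 53.27° = 1.3401 and n₃/n₂ = tan 58.08° = 1.6053.
Multiplying, n₃/n₁ = 1.3401 × 1.6053 = 2.1513, and θ_B(1→3) = arctan 2.1513 = 65.07°.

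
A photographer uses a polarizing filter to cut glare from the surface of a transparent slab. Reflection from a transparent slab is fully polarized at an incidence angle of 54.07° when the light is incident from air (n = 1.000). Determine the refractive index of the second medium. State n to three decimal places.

Brewster's law: tan θ_B = n₂/n₁ (light incident in air, refracted into a transparent slab).
n₂ = n₁ tan θ_B = 1.000 × tan 54.07° = 1.380.

n ≈ 1.380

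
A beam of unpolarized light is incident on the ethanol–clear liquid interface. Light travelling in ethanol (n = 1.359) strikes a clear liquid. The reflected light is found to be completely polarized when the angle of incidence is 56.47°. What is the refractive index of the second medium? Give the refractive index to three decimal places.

n ≈ 2.051

Full polarization of the reflected beam means tan θ_B = n₂/n₁, where n₁ is the incident medium (ethanol).
n₂ = n₁ tan θ_B = 1.359 × tan 56.47° = 2.051.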